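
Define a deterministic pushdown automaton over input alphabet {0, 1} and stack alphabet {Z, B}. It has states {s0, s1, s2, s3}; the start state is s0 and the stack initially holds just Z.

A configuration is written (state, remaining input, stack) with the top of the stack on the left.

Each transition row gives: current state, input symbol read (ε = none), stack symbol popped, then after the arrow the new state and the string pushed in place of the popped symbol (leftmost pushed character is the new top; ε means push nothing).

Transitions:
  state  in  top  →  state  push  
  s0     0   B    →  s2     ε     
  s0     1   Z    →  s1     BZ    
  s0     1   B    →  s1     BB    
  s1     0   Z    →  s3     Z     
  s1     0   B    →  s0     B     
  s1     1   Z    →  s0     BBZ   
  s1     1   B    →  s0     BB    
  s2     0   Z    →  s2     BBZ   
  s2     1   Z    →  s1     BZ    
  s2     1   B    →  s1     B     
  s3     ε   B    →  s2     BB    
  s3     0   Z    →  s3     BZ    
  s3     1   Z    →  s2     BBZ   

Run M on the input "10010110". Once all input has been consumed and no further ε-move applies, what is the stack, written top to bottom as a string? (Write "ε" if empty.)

(s0, 10010110, Z)
  read 1, top Z: go to s1, push BZ → (s1, 0010110, BZ)
  read 0, top B: go to s0, push B → (s0, 010110, BZ)
  read 0, top B: go to s2, push ε → (s2, 10110, Z)
  read 1, top Z: go to s1, push BZ → (s1, 0110, BZ)
  read 0, top B: go to s0, push B → (s0, 110, BZ)
  read 1, top B: go to s1, push BB → (s1, 10, BBZ)
  read 1, top B: go to s0, push BB → (s0, 0, BBBZ)
  read 0, top B: go to s2, push ε → (s2, ε, BBZ)
All input consumed in state s2 with stack BBZ.

BBZ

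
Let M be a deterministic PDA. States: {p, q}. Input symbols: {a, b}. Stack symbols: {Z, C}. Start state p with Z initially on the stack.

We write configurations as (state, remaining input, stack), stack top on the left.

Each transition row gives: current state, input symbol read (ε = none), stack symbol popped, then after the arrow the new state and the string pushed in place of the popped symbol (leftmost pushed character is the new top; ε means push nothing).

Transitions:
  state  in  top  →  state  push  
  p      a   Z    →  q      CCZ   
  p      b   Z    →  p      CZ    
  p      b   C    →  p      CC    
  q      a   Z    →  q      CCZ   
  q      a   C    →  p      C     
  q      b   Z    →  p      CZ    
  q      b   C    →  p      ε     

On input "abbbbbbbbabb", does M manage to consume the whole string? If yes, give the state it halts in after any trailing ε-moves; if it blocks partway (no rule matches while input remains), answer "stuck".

(p, abbbbbbbbabb, Z)
  read a, top Z: go to q, push CCZ → (q, bbbbbbbbabb, CCZ)
  read b, top C: go to p, push ε → (p, bbbbbbbabb, CZ)
  read b, top C: go to p, push CC → (p, bbbbbbabb, CCZ)
  read b, top C: go to p, push CC → (p, bbbbbabb, CCCZ)
  read b, top C: go to p, push CC → (p, bbbbabb, CCCCZ)
  read b, top C: go to p, push CC → (p, bbbabb, CCCCCZ)
  read b, top C: go to p, push CC → (p, bbabb, CCCCCCZ)
  read b, top C: go to p, push CC → (p, babb, CCCCCCCZ)
  read b, top C: go to p, push CC → (p, abb, CCCCCCCCZ)
No transition for (p, a, top C); M blocks with input abb remaining.

stuck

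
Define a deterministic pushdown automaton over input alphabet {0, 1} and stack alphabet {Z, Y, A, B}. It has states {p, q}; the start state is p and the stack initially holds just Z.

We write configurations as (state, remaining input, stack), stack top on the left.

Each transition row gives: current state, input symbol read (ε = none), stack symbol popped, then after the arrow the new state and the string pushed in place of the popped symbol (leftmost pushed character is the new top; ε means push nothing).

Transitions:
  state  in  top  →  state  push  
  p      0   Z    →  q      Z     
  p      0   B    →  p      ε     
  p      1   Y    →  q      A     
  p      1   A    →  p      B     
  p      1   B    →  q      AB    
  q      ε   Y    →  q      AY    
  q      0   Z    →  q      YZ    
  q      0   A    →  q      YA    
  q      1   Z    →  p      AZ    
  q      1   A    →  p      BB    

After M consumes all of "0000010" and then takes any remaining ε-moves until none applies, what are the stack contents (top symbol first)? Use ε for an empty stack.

BYAYAYAYZ

(p, 0000010, Z)
  read 0, top Z: go to q, push Z → (q, 000010, Z)
  read 0, top Z: go to q, push YZ → (q, 00010, YZ)
  ε-move, top Y: go to q, push AY → (q, 00010, AYZ)
  read 0, top A: go to q, push YA → (q, 0010, YAYZ)
  ε-move, top Y: go to q, push AY → (q, 0010, AYAYZ)
  read 0, top A: go to q, push YA → (q, 010, YAYAYZ)
  ε-move, top Y: go to q, push AY → (q, 010, AYAYAYZ)
  read 0, top A: go to q, push YA → (q, 10, YAYAYAYZ)
  ε-move, top Y: go to q, push AY → (q, 10, AYAYAYAYZ)
  read 1, top A: go to p, push BB → (p, 0, BBYAYAYAYZ)
  read 0, top B: go to p, push ε → (p, ε, BYAYAYAYZ)
All input consumed in state p with stack BYAYAYAYZ.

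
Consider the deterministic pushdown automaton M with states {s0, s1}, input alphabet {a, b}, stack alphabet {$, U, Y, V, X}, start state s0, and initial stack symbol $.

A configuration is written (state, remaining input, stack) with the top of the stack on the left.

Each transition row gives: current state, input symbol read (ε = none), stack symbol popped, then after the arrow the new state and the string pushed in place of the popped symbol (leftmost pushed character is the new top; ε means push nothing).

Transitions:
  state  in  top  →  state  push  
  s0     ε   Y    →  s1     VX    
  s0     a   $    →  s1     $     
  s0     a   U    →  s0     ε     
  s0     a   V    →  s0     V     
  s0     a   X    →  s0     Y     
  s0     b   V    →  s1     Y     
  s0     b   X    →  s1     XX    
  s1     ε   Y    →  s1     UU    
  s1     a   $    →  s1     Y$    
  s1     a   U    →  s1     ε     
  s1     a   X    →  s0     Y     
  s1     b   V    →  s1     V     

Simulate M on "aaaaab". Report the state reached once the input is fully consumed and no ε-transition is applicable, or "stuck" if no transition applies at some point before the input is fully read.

(s0, aaaaab, $) ⊢ (s1, aaaab, $) ⊢ (s1, aaab, Y$) ⊢ (s1, aaab, UU$) ⊢ (s1, aab, U$) ⊢ (s1, ab, $) ⊢ (s1, b, Y$) ⊢ (s1, b, UU$)
No transition for (s1, b, top U); M blocks with input b remaining.

stuck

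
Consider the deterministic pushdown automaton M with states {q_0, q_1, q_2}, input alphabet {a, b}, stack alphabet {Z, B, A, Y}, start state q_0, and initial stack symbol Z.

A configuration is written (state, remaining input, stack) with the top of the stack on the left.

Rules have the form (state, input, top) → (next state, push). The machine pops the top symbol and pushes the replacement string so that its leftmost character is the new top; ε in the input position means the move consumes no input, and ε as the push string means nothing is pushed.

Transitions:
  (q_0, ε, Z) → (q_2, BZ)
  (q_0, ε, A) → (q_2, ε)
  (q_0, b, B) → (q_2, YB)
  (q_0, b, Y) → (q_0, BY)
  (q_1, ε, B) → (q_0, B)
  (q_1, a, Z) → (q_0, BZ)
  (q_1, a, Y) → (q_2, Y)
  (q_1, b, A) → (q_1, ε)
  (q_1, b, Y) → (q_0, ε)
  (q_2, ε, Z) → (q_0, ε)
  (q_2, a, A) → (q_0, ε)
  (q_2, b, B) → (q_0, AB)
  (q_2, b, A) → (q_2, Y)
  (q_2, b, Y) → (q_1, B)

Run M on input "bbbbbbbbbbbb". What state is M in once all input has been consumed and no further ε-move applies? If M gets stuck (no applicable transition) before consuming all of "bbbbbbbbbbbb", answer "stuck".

q_2

(q_0, bbbbbbbbbbbb, Z)
  ε-move, top Z: go to q_2, push BZ → (q_2, bbbbbbbbbbbb, BZ)
  read b, top B: go to q_0, push AB → (q_0, bbbbbbbbbbb, ABZ)
  ε-move, top A: go to q_2, push ε → (q_2, bbbbbbbbbbb, BZ)
  read b, top B: go to q_0, push AB → (q_0, bbbbbbbbbb, ABZ)
  ε-move, top A: go to q_2, push ε → (q_2, bbbbbbbbbb, BZ)
  read b, top B: go to q_0, push AB → (q_0, bbbbbbbbb, ABZ)
  ε-move, top A: go to q_2, push ε → (q_2, bbbbbbbbb, BZ)
  read b, top B: go to q_0, push AB → (q_0, bbbbbbbb, ABZ)
  ε-move, top A: go to q_2, push ε → (q_2, bbbbbbbb, BZ)
  read b, top B: go to q_0, push AB → (q_0, bbbbbbb, ABZ)
  ε-move, top A: go to q_2, push ε → (q_2, bbbbbbb, BZ)
  read b, top B: go to q_0, push AB → (q_0, bbbbbb, ABZ)
  ε-move, top A: go to q_2, push ε → (q_2, bbbbbb, BZ)
  read b, top B: go to q_0, push AB → (q_0, bbbbb, ABZ)
  ε-move, top A: go to q_2, push ε → (q_2, bbbbb, BZ)
  read b, top B: go to q_0, push AB → (q_0, bbbb, ABZ)
  ε-move, top A: go to q_2, push ε → (q_2, bbbb, BZ)
  read b, top B: go to q_0, push AB → (q_0, bbb, ABZ)
  ε-move, top A: go to q_2, push ε → (q_2, bbb, BZ)
  read b, top B: go to q_0, push AB → (q_0, bb, ABZ)
  ε-move, top A: go to q_2, push ε → (q_2, bb, BZ)
  read b, top B: go to q_0, push AB → (q_0, b, ABZ)
  ε-move, top A: go to q_2, push ε → (q_2, b, BZ)
  read b, top B: go to q_0, push AB → (q_0, ε, ABZ)
  ε-move, top A: go to q_2, push ε → (q_2, ε, BZ)
All input consumed; M is in state q_2.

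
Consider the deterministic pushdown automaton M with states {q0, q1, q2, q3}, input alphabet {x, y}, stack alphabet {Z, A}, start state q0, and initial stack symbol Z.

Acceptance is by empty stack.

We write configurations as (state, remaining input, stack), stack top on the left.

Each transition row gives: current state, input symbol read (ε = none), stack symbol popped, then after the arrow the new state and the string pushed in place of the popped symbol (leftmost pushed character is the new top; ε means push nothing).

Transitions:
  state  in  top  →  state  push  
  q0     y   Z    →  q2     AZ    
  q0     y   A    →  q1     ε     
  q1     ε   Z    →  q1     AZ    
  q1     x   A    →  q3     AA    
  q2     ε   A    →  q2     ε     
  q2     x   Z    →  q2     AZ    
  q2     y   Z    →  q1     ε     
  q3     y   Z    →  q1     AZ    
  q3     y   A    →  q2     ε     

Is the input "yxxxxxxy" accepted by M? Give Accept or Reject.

Accept

(q0, yxxxxxxy, Z)
  read y, top Z: go to q2, push AZ → (q2, xxxxxxy, AZ)
  ε-move, top A: go to q2, push ε → (q2, xxxxxxy, Z)
  read x, top Z: go to q2, push AZ → (q2, xxxxxy, AZ)
  ε-move, top A: go to q2, push ε → (q2, xxxxxy, Z)
  read x, top Z: go to q2, push AZ → (q2, xxxxy, AZ)
  ε-move, top A: go to q2, push ε → (q2, xxxxy, Z)
  read x, top Z: go to q2, push AZ → (q2, xxxy, AZ)
  ε-move, top A: go to q2, push ε → (q2, xxxy, Z)
  read x, top Z: go to q2, push AZ → (q2, xxy, AZ)
  ε-move, top A: go to q2, push ε → (q2, xxy, Z)
  read x, top Z: go to q2, push AZ → (q2, xy, AZ)
  ε-move, top A: go to q2, push ε → (q2, xy, Z)
  read x, top Z: go to q2, push AZ → (q2, y, AZ)
  ε-move, top A: go to q2, push ε → (q2, y, Z)
  read y, top Z: go to q1, push ε → (q1, ε, ε)
All input consumed and the stack is empty.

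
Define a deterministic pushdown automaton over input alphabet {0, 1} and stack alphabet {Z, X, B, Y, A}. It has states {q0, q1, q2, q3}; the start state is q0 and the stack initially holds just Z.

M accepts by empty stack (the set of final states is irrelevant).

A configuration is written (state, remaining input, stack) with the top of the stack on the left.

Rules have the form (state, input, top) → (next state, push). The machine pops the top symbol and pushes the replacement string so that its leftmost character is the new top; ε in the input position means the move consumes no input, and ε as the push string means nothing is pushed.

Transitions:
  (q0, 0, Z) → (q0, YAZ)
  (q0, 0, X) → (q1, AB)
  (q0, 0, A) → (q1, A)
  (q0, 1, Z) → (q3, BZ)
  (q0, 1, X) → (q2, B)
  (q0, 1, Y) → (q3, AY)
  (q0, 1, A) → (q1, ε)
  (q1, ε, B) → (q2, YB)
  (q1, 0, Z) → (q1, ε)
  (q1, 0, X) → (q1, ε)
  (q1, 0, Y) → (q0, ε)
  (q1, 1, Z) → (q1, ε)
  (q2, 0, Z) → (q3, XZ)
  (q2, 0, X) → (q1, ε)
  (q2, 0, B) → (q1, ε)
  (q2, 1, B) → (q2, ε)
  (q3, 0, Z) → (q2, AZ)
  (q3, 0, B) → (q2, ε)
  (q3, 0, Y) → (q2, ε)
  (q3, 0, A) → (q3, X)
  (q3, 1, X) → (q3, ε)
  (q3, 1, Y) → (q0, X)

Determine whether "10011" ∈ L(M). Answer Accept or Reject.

Reject

(q0, 10011, Z) ⊢ (q3, 0011, BZ) ⊢ (q2, 011, Z) ⊢ (q3, 11, XZ) ⊢ (q3, 1, Z)
No transition applies at (q3, 1, Z); input not fully consumed.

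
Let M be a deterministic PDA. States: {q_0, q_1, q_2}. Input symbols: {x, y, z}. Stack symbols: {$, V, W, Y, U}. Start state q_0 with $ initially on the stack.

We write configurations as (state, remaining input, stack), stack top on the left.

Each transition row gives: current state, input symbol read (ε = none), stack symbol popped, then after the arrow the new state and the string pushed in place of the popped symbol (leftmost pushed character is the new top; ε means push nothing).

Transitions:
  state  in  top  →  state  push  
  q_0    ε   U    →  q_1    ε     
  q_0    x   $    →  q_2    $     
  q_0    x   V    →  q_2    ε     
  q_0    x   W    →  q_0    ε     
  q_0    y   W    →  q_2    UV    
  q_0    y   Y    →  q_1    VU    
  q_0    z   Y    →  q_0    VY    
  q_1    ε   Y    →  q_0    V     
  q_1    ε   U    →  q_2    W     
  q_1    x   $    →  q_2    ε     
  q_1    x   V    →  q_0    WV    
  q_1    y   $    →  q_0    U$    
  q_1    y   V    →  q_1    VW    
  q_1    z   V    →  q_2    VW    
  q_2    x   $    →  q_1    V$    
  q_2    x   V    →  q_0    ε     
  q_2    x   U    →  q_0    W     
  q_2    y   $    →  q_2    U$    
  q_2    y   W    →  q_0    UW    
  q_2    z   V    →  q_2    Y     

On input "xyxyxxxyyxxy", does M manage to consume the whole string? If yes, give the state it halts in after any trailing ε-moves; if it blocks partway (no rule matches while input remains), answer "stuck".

stuck

(q_0, xyxyxxxyyxxy, $)
  read x, top $: go to q_2, push $ → (q_2, yxyxxxyyxxy, $)
  read y, top $: go to q_2, push U$ → (q_2, xyxxxyyxxy, U$)
  read x, top U: go to q_0, push W → (q_0, yxxxyyxxy, W$)
  read y, top W: go to q_2, push UV → (q_2, xxxyyxxy, UV$)
  read x, top U: go to q_0, push W → (q_0, xxyyxxy, WV$)
  read x, top W: go to q_0, push ε → (q_0, xyyxxy, V$)
  read x, top V: go to q_2, push ε → (q_2, yyxxy, $)
  read y, top $: go to q_2, push U$ → (q_2, yxxy, U$)
No transition for (q_2, y, top U); M blocks with input yxxy remaining.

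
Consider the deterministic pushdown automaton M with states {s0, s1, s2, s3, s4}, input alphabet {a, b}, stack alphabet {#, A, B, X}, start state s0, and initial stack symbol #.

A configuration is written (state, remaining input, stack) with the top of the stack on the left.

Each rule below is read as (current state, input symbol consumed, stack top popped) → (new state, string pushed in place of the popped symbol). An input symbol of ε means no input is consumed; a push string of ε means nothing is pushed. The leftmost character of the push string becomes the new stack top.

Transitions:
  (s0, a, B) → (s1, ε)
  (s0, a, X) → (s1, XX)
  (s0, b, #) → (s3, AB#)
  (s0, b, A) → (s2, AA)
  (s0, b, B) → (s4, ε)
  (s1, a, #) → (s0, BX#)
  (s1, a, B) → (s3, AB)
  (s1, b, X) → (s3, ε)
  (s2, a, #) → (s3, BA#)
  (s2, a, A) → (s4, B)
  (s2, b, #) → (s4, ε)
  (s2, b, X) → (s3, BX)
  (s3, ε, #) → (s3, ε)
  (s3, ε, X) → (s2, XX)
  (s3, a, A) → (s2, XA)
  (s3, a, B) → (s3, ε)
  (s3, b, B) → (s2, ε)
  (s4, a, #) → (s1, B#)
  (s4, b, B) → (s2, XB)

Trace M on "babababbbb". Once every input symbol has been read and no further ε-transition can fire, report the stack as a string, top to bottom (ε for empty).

XXXAB#

(s0, babababbbb, #)
  read b, top #: go to s3, push AB# → (s3, abababbbb, AB#)
  read a, top A: go to s2, push XA → (s2, bababbbb, XAB#)
  read b, top X: go to s3, push BX → (s3, ababbbb, BXAB#)
  read a, top B: go to s3, push ε → (s3, babbbb, XAB#)
  ε-move, top X: go to s2, push XX → (s2, babbbb, XXAB#)
  read b, top X: go to s3, push BX → (s3, abbbb, BXXAB#)
  read a, top B: go to s3, push ε → (s3, bbbb, XXAB#)
  ε-move, top X: go to s2, push XX → (s2, bbbb, XXXAB#)
  read b, top X: go to s3, push BX → (s3, bbb, BXXXAB#)
  read b, top B: go to s2, push ε → (s2, bb, XXXAB#)
  read b, top X: go to s3, push BX → (s3, b, BXXXAB#)
  read b, top B: go to s2, push ε → (s2, ε, XXXAB#)
All input consumed in state s2 with stack XXXAB#.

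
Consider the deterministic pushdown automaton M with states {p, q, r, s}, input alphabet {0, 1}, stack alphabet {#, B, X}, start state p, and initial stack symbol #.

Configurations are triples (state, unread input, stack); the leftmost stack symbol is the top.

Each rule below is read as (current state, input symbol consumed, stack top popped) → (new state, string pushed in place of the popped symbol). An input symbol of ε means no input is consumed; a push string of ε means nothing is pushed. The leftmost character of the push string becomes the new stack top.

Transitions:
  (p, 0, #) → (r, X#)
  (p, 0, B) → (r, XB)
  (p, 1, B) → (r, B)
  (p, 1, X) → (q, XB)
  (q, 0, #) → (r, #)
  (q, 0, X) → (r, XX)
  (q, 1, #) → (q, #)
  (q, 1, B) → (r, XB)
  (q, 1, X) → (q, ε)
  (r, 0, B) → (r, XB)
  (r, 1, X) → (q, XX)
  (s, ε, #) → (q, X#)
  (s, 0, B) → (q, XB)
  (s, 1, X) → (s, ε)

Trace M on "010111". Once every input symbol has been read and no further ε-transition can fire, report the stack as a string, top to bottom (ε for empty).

(p, 010111, #)
  read 0, top #: go to r, push X# → (r, 10111, X#)
  read 1, top X: go to q, push XX → (q, 0111, XX#)
  read 0, top X: go to r, push XX → (r, 111, XXX#)
  read 1, top X: go to q, push XX → (q, 11, XXXX#)
  read 1, top X: go to q, push ε → (q, 1, XXX#)
  read 1, top X: go to q, push ε → (q, ε, XX#)
All input consumed in state q with stack XX#.

XX#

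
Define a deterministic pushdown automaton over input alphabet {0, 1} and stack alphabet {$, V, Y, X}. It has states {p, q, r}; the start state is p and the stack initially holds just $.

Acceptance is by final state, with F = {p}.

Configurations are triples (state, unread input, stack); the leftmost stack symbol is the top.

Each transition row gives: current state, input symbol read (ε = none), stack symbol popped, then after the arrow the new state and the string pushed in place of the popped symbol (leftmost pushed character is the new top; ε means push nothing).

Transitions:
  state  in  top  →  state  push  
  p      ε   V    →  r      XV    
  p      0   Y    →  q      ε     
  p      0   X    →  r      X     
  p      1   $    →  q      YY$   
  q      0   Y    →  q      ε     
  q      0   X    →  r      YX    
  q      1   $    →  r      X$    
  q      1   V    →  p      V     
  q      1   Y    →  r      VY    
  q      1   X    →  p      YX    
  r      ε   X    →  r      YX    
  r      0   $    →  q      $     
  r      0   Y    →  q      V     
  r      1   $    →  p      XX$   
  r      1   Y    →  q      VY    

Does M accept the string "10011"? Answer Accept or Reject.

Reject

(p, 10011, $)
  read 1, top $: go to q, push YY$ → (q, 0011, YY$)
  read 0, top Y: go to q, push ε → (q, 011, Y$)
  read 0, top Y: go to q, push ε → (q, 11, $)
  read 1, top $: go to r, push X$ → (r, 1, X$)
  ε-move, top X: go to r, push YX → (r, 1, YX$)
  read 1, top Y: go to q, push VY → (q, ε, VYX$)
All input consumed; state q ∉ F and no further ε-move applies.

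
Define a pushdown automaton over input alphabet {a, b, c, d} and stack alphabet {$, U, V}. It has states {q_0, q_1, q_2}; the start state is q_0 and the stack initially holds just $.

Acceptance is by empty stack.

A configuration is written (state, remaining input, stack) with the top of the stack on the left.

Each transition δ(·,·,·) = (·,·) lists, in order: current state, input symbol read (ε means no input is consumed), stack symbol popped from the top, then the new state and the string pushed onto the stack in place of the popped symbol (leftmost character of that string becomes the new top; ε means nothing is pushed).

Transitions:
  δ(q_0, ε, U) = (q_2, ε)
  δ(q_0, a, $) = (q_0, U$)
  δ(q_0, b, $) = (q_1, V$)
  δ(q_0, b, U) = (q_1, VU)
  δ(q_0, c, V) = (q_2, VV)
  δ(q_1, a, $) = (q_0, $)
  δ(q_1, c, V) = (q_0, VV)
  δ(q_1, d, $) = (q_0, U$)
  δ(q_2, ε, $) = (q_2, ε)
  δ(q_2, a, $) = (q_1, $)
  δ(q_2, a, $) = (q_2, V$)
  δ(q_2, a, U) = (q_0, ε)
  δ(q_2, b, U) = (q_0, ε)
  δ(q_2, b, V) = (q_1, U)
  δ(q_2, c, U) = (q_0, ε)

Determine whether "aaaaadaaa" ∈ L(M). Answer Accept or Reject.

Accept

One accepting computation: (q_0, aaaaadaaa, $) ⊢ (q_0, aaaadaaa, U$) ⊢ (q_2, aaaadaaa, $) ⊢ (q_1, aaadaaa, $) ⊢ (q_0, aadaaa, $) ⊢ (q_0, adaaa, U$) ⊢ (q_2, adaaa, $) ⊢ (q_1, daaa, $) ⊢ (q_0, aaa, U$) ⊢ (q_2, aaa, $) ⊢ (q_1, aa, $) ⊢ (q_0, a, $) ⊢ (q_0, ε, U$) ⊢ (q_2, ε, $) ⊢ (q_2, ε, ε)
All input consumed and the stack is empty.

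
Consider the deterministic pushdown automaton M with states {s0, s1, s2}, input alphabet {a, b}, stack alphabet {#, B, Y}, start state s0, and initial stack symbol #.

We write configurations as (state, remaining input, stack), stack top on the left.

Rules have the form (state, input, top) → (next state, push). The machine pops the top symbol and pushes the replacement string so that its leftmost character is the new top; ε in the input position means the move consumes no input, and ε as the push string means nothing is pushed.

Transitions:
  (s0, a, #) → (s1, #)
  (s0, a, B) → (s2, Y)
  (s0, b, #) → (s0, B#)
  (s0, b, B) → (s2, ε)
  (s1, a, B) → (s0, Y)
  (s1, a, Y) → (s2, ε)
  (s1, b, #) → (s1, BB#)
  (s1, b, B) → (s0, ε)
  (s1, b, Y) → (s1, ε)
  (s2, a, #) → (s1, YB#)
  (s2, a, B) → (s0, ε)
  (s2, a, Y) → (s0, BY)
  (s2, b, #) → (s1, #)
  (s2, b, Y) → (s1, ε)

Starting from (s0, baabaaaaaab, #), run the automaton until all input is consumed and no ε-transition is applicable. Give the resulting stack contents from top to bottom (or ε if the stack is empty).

(s0, baabaaaaaab, #) ⊢ (s0, aabaaaaaab, B#) ⊢ (s2, abaaaaaab, Y#) ⊢ (s0, baaaaaab, BY#) ⊢ (s2, aaaaaab, Y#) ⊢ (s0, aaaaab, BY#) ⊢ (s2, aaaab, YY#) ⊢ (s0, aaab, BYY#) ⊢ (s2, aab, YYY#) ⊢ (s0, ab, BYYY#) ⊢ (s2, b, YYYY#) ⊢ (s1, ε, YYY#)
All input consumed in state s1 with stack YYY#.

YYY#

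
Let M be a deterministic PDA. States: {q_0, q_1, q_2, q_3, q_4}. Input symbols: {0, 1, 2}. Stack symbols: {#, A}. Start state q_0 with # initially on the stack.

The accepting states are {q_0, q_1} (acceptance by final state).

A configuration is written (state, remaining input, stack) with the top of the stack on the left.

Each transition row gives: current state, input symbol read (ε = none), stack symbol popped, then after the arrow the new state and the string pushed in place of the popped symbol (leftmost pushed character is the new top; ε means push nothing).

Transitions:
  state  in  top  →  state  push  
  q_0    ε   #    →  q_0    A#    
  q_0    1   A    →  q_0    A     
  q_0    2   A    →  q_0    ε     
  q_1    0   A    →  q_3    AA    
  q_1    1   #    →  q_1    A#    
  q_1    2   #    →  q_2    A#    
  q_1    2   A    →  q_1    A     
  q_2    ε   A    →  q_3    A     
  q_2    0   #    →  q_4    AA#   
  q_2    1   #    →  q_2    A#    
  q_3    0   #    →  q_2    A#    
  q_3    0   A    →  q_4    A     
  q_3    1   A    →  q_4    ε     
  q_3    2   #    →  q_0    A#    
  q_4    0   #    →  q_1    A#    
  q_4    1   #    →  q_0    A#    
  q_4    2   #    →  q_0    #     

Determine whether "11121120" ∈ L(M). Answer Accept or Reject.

(q_0, 11121120, #)
  ε-move, top #: go to q_0, push A# → (q_0, 11121120, A#)
  read 1, top A: go to q_0, push A → (q_0, 1121120, A#)
  read 1, top A: go to q_0, push A → (q_0, 121120, A#)
  read 1, top A: go to q_0, push A → (q_0, 21120, A#)
  read 2, top A: go to q_0, push ε → (q_0, 1120, #)
  ε-move, top #: go to q_0, push A# → (q_0, 1120, A#)
  read 1, top A: go to q_0, push A → (q_0, 120, A#)
  read 1, top A: go to q_0, push A → (q_0, 20, A#)
  read 2, top A: go to q_0, push ε → (q_0, 0, #)
  ε-move, top #: go to q_0, push A# → (q_0, 0, A#)
No transition applies at (q_0, 0, A#); input not fully consumed.

Reject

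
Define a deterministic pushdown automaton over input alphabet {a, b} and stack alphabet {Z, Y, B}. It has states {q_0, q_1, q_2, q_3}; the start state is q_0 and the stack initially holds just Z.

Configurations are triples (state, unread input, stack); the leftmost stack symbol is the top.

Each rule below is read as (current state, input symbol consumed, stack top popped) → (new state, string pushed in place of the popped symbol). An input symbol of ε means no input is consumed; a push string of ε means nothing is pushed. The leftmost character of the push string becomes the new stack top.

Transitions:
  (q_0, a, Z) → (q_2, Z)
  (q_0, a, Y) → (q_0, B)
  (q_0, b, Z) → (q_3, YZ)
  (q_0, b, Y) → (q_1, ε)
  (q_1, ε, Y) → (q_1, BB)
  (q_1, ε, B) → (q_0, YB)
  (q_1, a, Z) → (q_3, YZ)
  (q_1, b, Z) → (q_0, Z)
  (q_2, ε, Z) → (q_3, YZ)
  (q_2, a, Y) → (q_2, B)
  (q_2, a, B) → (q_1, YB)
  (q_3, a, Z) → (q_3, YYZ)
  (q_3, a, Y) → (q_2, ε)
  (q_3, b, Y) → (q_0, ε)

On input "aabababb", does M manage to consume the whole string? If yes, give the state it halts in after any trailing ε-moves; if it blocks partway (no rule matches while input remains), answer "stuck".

(q_0, aabababb, Z)
  read a, top Z: go to q_2, push Z → (q_2, abababb, Z)
  ε-move, top Z: go to q_3, push YZ → (q_3, abababb, YZ)
  read a, top Y: go to q_2, push ε → (q_2, bababb, Z)
  ε-move, top Z: go to q_3, push YZ → (q_3, bababb, YZ)
  read b, top Y: go to q_0, push ε → (q_0, ababb, Z)
  read a, top Z: go to q_2, push Z → (q_2, babb, Z)
  ε-move, top Z: go to q_3, push YZ → (q_3, babb, YZ)
  read b, top Y: go to q_0, push ε → (q_0, abb, Z)
  read a, top Z: go to q_2, push Z → (q_2, bb, Z)
  ε-move, top Z: go to q_3, push YZ → (q_3, bb, YZ)
  read b, top Y: go to q_0, push ε → (q_0, b, Z)
  read b, top Z: go to q_3, push YZ → (q_3, ε, YZ)
All input consumed; M is in state q_3.

q_3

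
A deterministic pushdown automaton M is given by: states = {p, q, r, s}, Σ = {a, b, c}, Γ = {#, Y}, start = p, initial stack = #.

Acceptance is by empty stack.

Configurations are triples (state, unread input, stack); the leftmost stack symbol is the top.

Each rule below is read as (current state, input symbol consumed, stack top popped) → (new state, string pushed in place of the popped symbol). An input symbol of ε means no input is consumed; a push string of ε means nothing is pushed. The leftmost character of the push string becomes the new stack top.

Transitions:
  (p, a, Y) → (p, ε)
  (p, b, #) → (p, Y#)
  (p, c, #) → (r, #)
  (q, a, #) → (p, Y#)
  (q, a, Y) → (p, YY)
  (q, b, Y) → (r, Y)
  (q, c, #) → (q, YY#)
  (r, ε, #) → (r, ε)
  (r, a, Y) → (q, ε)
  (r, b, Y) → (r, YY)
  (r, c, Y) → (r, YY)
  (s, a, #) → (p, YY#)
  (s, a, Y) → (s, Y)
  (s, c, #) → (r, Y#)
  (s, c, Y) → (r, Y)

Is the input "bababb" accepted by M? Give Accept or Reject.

(p, bababb, #)
  read b, top #: go to p, push Y# → (p, ababb, Y#)
  read a, top Y: go to p, push ε → (p, babb, #)
  read b, top #: go to p, push Y# → (p, abb, Y#)
  read a, top Y: go to p, push ε → (p, bb, #)
  read b, top #: go to p, push Y# → (p, b, Y#)
No transition applies at (p, b, Y#); input not fully consumed.

Reject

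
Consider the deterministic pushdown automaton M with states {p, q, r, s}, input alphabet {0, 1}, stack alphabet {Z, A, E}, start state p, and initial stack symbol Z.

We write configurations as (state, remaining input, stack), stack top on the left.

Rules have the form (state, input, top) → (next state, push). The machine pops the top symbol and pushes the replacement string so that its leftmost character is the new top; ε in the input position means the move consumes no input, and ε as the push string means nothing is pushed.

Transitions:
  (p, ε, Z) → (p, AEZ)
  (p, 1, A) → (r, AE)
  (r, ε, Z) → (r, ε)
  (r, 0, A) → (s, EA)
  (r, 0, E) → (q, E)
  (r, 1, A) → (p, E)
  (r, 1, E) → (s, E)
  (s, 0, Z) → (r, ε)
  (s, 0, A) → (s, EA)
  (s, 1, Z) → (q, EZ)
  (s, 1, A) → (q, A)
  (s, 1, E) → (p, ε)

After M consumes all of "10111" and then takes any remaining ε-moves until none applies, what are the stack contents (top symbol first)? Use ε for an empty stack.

(p, 10111, Z)
  ε-move, top Z: go to p, push AEZ → (p, 10111, AEZ)
  read 1, top A: go to r, push AE → (r, 0111, AEEZ)
  read 0, top A: go to s, push EA → (s, 111, EAEEZ)
  read 1, top E: go to p, push ε → (p, 11, AEEZ)
  read 1, top A: go to r, push AE → (r, 1, AEEEZ)
  read 1, top A: go to p, push E → (p, ε, EEEEZ)
All input consumed in state p with stack EEEEZ.

EEEEZ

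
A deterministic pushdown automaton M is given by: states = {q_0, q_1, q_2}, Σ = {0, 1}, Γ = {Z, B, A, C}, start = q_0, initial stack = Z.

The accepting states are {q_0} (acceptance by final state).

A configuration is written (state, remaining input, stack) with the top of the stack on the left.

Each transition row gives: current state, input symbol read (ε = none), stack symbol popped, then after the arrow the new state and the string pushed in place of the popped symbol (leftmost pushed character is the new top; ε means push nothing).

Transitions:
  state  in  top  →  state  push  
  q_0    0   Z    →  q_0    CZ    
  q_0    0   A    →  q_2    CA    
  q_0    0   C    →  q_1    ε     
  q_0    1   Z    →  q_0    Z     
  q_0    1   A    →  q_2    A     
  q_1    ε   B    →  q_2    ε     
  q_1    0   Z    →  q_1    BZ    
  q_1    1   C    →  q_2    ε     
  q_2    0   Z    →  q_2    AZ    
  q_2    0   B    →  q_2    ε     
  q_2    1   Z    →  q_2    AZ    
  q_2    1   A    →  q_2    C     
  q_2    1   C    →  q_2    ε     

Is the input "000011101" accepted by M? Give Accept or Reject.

Reject

(q_0, 000011101, Z) ⊢ (q_0, 00011101, CZ) ⊢ (q_1, 0011101, Z) ⊢ (q_1, 011101, BZ) ⊢ (q_2, 011101, Z) ⊢ (q_2, 11101, AZ) ⊢ (q_2, 1101, CZ) ⊢ (q_2, 101, Z) ⊢ (q_2, 01, AZ)
No transition applies at (q_2, 01, AZ); input not fully consumed.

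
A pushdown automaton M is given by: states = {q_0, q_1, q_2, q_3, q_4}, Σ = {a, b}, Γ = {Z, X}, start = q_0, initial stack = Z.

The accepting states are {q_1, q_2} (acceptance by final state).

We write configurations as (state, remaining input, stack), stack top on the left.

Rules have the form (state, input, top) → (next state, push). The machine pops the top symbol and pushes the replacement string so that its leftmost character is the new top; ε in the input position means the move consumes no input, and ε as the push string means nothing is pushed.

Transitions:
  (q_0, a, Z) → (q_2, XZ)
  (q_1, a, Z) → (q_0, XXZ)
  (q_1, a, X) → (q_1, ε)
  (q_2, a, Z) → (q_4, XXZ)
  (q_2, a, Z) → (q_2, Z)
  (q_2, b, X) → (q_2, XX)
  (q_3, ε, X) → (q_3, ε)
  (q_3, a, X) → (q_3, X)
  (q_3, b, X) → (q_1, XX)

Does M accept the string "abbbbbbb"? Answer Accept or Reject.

Accept

One accepting computation: (q_0, abbbbbbb, Z) ⊢ (q_2, bbbbbbb, XZ) ⊢ (q_2, bbbbbb, XXZ) ⊢ (q_2, bbbbb, XXXZ) ⊢ (q_2, bbbb, XXXXZ) ⊢ (q_2, bbb, XXXXXZ) ⊢ (q_2, bb, XXXXXXZ) ⊢ (q_2, b, XXXXXXXZ) ⊢ (q_2, ε, XXXXXXXXZ)
All input consumed and state q_2 ∈ F.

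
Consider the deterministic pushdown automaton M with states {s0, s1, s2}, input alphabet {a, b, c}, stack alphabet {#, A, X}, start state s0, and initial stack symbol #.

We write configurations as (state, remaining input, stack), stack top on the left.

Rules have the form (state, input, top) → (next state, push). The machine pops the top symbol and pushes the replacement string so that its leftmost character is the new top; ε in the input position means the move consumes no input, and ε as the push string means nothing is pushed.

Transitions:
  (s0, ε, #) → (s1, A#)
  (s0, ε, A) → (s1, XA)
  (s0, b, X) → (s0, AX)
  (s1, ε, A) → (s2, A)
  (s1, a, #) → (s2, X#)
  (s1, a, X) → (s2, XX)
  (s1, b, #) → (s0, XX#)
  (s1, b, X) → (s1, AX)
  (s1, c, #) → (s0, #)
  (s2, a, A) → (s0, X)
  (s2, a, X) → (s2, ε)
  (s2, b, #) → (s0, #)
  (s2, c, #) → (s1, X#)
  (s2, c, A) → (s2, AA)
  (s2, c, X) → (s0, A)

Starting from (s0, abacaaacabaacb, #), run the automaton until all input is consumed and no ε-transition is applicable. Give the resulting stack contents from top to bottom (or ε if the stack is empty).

AXAAXAXAX#

(s0, abacaaacabaacb, #) ⊢ (s1, abacaaacabaacb, A#) ⊢ (s2, abacaaacabaacb, A#) ⊢ (s0, bacaaacabaacb, X#) ⊢ (s0, acaaacabaacb, AX#) ⊢ (s1, acaaacabaacb, XAX#) ⊢ (s2, caaacabaacb, XXAX#) ⊢ (s0, aaacabaacb, AXAX#) ⊢ (s1, aaacabaacb, XAXAX#) ⊢ (s2, aacabaacb, XXAXAX#) ⊢ (s2, acabaacb, XAXAX#) ⊢ (s2, cabaacb, AXAX#) ⊢ (s2, abaacb, AAXAX#) ⊢ (s0, baacb, XAXAX#) ⊢ (s0, aacb, AXAXAX#) ⊢ (s1, aacb, XAXAXAX#) ⊢ (s2, acb, XXAXAXAX#) ⊢ (s2, cb, XAXAXAX#) ⊢ (s0, b, AAXAXAX#) ⊢ (s1, b, XAAXAXAX#) ⊢ (s1, ε, AXAAXAXAX#) ⊢ (s2, ε, AXAAXAXAX#)
All input consumed in state s2 with stack AXAAXAXAX#.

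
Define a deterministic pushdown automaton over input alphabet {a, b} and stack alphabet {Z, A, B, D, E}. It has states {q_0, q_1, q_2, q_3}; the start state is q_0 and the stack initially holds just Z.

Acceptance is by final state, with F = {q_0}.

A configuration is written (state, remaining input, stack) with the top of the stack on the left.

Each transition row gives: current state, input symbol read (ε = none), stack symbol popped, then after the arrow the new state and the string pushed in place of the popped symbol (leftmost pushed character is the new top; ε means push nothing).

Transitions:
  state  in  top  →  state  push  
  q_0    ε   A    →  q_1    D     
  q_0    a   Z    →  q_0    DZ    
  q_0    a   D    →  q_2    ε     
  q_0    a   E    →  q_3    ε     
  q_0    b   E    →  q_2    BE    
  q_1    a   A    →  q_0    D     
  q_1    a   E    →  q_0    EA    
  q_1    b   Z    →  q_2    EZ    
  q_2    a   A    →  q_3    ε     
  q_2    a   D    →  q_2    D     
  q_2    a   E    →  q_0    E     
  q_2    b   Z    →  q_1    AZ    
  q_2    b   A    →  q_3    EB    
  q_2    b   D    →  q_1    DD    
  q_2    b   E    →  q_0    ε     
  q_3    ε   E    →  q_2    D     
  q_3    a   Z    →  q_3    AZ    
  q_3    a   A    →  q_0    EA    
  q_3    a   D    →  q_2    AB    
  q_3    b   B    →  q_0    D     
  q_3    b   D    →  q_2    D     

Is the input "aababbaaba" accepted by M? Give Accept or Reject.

(q_0, aababbaaba, Z)
  read a, top Z: go to q_0, push DZ → (q_0, ababbaaba, DZ)
  read a, top D: go to q_2, push ε → (q_2, babbaaba, Z)
  read b, top Z: go to q_1, push AZ → (q_1, abbaaba, AZ)
  read a, top A: go to q_0, push D → (q_0, bbaaba, DZ)
No transition applies at (q_0, bbaaba, DZ); input not fully consumed.

Reject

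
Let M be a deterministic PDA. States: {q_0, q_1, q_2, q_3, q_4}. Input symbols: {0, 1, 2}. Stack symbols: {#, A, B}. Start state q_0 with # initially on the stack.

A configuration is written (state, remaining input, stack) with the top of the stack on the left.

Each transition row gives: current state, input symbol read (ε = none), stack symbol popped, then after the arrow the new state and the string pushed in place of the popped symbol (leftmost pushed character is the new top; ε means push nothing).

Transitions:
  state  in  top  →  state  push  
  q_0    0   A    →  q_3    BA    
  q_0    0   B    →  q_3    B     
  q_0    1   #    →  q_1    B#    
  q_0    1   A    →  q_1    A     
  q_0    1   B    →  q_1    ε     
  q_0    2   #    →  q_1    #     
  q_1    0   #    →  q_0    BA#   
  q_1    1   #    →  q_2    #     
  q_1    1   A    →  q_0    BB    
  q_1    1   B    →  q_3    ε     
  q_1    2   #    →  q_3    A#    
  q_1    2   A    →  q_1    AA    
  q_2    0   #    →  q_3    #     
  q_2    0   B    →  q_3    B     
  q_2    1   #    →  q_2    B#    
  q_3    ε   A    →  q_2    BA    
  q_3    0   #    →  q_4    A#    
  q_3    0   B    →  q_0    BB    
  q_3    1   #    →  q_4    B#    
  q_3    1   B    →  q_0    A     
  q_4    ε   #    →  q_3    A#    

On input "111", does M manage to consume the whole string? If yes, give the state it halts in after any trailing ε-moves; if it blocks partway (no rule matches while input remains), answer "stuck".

(q_0, 111, #)
  read 1, top #: go to q_1, push B# → (q_1, 11, B#)
  read 1, top B: go to q_3, push ε → (q_3, 1, #)
  read 1, top #: go to q_4, push B# → (q_4, ε, B#)
All input consumed; M is in state q_4.

q_4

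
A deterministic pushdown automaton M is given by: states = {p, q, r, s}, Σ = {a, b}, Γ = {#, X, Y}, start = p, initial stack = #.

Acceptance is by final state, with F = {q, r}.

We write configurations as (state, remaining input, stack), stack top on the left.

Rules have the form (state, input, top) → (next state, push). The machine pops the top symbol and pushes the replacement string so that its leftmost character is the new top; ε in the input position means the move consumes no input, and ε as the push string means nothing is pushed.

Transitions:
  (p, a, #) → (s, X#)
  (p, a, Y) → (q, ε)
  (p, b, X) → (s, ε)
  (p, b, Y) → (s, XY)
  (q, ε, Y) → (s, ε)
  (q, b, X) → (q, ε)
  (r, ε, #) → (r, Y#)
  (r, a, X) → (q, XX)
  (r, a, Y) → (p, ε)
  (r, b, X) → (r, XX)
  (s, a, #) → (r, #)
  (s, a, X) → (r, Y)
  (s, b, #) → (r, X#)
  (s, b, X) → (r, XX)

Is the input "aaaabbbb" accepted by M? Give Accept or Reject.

Accept

(p, aaaabbbb, #)
  read a, top #: go to s, push X# → (s, aaabbbb, X#)
  read a, top X: go to r, push Y → (r, aabbbb, Y#)
  read a, top Y: go to p, push ε → (p, abbbb, #)
  read a, top #: go to s, push X# → (s, bbbb, X#)
  read b, top X: go to r, push XX → (r, bbb, XX#)
  read b, top X: go to r, push XX → (r, bb, XXX#)
  read b, top X: go to r, push XX → (r, b, XXXX#)
  read b, top X: go to r, push XX → (r, ε, XXXXX#)
All input consumed; state r ∈ F.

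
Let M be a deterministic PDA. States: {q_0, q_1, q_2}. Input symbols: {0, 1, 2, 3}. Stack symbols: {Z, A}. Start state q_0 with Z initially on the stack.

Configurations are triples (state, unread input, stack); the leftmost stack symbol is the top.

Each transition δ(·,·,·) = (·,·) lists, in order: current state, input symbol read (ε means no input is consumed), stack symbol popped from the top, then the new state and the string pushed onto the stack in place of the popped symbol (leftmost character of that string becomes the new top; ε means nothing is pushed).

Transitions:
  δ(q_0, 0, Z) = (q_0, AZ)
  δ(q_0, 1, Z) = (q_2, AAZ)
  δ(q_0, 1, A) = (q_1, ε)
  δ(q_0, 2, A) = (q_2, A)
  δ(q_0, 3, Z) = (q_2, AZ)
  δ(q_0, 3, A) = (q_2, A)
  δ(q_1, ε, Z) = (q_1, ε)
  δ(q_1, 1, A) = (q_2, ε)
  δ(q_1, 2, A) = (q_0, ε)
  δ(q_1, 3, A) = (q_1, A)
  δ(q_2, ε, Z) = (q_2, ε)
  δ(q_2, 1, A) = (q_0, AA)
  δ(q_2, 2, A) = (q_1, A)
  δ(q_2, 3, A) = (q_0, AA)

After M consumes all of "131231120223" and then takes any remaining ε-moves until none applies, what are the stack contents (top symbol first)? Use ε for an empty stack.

(q_0, 131231120223, Z)
  read 1, top Z: go to q_2, push AAZ → (q_2, 31231120223, AAZ)
  read 3, top A: go to q_0, push AA → (q_0, 1231120223, AAAZ)
  read 1, top A: go to q_1, push ε → (q_1, 231120223, AAZ)
  read 2, top A: go to q_0, push ε → (q_0, 31120223, AZ)
  read 3, top A: go to q_2, push A → (q_2, 1120223, AZ)
  read 1, top A: go to q_0, push AA → (q_0, 120223, AAZ)
  read 1, top A: go to q_1, push ε → (q_1, 20223, AZ)
  read 2, top A: go to q_0, push ε → (q_0, 0223, Z)
  read 0, top Z: go to q_0, push AZ → (q_0, 223, AZ)
  read 2, top A: go to q_2, push A → (q_2, 23, AZ)
  read 2, top A: go to q_1, push A → (q_1, 3, AZ)
  read 3, top A: go to q_1, push A → (q_1, ε, AZ)
All input consumed in state q_1 with stack AZ.

AZ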